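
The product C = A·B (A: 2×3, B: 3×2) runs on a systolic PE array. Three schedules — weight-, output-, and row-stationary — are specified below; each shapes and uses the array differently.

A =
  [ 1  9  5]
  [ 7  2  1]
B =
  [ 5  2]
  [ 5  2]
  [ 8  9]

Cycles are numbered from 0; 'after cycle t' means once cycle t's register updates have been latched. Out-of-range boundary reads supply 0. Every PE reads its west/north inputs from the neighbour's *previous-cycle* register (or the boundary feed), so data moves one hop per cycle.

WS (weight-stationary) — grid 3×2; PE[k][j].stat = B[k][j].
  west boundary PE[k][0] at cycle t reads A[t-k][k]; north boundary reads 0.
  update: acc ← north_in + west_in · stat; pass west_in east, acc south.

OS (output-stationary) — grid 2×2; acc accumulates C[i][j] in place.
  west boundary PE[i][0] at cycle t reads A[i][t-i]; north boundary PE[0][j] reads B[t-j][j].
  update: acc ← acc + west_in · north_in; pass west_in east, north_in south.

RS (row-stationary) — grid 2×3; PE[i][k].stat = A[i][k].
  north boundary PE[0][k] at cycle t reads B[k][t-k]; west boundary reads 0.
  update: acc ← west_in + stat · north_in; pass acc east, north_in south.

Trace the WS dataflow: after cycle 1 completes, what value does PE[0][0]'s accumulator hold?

PE[0][0].acc = 35

WS on a 3×2 grid — tracing PE[0][0] and its feeders:
  after 0 — PE[0][0] acc=5, pass-E 1, pass-S 5
  after 1 — PE[0][0] acc=35, pass-E 7, pass-S 35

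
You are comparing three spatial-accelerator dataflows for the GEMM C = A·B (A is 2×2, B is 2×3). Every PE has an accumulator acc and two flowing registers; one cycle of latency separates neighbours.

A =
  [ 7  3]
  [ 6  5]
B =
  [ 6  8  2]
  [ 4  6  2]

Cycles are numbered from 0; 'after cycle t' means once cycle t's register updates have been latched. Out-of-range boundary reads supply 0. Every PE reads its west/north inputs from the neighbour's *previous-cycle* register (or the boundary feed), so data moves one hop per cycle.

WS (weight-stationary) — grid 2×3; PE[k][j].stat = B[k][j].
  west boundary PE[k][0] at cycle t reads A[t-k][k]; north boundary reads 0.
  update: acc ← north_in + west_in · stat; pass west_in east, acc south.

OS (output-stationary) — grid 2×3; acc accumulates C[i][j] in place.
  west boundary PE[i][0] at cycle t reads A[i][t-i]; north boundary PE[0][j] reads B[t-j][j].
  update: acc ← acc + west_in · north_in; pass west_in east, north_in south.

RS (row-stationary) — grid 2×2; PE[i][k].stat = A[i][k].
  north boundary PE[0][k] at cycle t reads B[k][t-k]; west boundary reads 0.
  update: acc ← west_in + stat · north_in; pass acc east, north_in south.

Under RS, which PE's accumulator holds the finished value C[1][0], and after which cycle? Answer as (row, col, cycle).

(row, col, cycle) = (1, 1, 2)

RS — PE[1][1] is where C[1][0] collects:
  t=0 PE[1][1]: acc=0 h=0 v=0
  t=1 PE[1][1]: acc=0 h=0 v=0
  t=2 PE[1][1]: acc=56 h=56 v=4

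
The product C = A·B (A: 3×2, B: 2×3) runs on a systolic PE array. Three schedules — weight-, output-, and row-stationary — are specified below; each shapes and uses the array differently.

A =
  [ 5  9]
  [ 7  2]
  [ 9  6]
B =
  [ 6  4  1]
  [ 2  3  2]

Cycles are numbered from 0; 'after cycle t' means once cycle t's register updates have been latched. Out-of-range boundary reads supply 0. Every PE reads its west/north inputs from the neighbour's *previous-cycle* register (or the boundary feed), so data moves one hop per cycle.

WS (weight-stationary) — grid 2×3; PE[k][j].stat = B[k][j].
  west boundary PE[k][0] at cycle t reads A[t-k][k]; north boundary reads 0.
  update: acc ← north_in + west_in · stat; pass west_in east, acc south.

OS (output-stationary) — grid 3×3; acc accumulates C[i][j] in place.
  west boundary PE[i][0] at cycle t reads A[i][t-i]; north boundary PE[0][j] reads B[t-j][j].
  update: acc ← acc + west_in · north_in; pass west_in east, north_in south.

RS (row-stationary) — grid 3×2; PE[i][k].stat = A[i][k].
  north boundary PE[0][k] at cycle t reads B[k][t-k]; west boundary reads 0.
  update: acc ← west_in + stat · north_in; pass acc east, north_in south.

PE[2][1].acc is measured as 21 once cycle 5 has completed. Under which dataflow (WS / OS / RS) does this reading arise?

WS: PE[2][1] is outside its 2×3 grid.
— OS: 3×3; PE[2][1] trace:
  [0] (2,1) acc=0 (h:0 v:0)
  [1] (2,1) acc=0 (h:0 v:0)
  [2] (2,1) acc=0 (h:0 v:0)
  [3] (2,1) acc=36 (h:9 v:4)
  [4] (2,1) acc=54 (h:6 v:3)
  [5] (2,1) acc=54 (h:0 v:0)
— RS: 3×2; PE[2][1] trace:
  [0] (2,1) acc=0 (h:0 v:0)
  [1] (2,1) acc=0 (h:0 v:0)
  [2] (2,1) acc=0 (h:0 v:0)
  [3] (2,1) acc=66 (h:66 v:2)
  [4] (2,1) acc=54 (h:54 v:3)
  [5] (2,1) acc=21 (h:21 v:2)

dataflow = RS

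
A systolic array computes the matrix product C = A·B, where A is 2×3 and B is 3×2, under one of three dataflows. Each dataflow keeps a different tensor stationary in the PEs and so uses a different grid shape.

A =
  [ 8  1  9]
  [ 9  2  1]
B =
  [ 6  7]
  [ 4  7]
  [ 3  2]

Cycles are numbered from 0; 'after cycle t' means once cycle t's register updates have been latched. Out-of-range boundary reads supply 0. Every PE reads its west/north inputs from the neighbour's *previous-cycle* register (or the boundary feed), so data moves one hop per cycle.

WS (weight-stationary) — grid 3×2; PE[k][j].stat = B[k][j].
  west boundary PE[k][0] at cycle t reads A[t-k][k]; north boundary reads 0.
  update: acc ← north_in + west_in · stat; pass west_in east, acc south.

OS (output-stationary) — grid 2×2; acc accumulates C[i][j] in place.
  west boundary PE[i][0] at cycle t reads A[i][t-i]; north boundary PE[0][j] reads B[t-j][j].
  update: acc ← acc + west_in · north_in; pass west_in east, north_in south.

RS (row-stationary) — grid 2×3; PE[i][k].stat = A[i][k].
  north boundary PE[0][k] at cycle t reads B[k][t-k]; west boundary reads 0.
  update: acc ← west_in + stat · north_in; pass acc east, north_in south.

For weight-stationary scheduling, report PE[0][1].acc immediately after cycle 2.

WS (3×2). Following PE[0][1] plus its west/north inputs:
  [0] (0,0) acc=48 (h:8 v:48)
  [0] (0,1) acc=0 (h:0 v:0)
  [1] (0,0) acc=54 (h:9 v:54)
  [1] (0,1) acc=56 (h:8 v:56)
  [2] (0,0) acc=0 (h:0 v:0)
  [2] (0,1) acc=63 (h:9 v:63)

PE[0][1].acc = 63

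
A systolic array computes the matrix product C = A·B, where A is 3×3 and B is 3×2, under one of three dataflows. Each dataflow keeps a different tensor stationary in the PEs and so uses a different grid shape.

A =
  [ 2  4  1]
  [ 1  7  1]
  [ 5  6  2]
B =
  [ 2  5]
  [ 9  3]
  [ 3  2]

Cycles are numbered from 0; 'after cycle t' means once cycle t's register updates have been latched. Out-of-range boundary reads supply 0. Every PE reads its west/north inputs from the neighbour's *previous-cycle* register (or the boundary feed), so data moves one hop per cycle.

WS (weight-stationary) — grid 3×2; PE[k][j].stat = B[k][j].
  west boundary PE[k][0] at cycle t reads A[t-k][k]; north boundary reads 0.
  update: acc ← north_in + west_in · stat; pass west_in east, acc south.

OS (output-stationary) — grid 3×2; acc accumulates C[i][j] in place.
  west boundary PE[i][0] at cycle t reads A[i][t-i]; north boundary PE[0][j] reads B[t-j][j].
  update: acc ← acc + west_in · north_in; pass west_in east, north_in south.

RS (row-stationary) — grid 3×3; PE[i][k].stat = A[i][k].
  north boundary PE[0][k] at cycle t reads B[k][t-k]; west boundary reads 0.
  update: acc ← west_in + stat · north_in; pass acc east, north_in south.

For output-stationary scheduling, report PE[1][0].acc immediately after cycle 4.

OS 3×2: PE[1][0] cycle-by-cycle (with neighbour feeds):
  0: (0,0).acc=4  regs=<2,2>
  0: (1,0).acc=0  regs=<0,0>
  1: (0,0).acc=40  regs=<4,9>
  1: (1,0).acc=2  regs=<1,2>
  2: (0,0).acc=43  regs=<1,3>
  2: (1,0).acc=65  regs=<7,9>
  3: (0,0).acc=43  regs=<0,0>
  3: (1,0).acc=68  regs=<1,3>
  4: (0,0).acc=43  regs=<0,0>
  4: (1,0).acc=68  regs=<0,0>

PE[1][0].acc = 68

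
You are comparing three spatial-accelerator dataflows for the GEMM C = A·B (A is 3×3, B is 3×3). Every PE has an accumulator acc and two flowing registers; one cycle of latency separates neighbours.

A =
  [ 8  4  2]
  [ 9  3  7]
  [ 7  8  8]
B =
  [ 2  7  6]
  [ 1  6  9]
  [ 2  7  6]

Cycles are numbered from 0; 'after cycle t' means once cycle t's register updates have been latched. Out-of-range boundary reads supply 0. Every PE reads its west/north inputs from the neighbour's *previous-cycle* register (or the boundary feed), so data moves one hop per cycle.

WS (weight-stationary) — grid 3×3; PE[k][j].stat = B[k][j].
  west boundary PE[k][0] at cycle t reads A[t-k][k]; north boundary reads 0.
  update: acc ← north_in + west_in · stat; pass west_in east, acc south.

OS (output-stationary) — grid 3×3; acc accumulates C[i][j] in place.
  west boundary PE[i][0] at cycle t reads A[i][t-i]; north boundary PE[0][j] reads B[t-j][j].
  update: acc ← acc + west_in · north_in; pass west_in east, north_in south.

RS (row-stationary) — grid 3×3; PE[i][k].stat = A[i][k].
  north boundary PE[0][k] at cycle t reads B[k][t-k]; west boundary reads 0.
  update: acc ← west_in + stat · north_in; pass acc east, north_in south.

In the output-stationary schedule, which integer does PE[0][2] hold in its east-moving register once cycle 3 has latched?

Tracing OS — 3×3 array, target PE[0][2]:
  [0] (0,1) acc=0 (h:0 v:0)
  [0] (0,2) acc=0 (h:0 v:0)
  [1] (0,1) acc=56 (h:8 v:7)
  [1] (0,2) acc=0 (h:0 v:0)
  [2] (0,1) acc=80 (h:4 v:6)
  [2] (0,2) acc=48 (h:8 v:6)
  [3] (0,1) acc=94 (h:2 v:7)
  [3] (0,2) acc=84 (h:4 v:9)

register = 4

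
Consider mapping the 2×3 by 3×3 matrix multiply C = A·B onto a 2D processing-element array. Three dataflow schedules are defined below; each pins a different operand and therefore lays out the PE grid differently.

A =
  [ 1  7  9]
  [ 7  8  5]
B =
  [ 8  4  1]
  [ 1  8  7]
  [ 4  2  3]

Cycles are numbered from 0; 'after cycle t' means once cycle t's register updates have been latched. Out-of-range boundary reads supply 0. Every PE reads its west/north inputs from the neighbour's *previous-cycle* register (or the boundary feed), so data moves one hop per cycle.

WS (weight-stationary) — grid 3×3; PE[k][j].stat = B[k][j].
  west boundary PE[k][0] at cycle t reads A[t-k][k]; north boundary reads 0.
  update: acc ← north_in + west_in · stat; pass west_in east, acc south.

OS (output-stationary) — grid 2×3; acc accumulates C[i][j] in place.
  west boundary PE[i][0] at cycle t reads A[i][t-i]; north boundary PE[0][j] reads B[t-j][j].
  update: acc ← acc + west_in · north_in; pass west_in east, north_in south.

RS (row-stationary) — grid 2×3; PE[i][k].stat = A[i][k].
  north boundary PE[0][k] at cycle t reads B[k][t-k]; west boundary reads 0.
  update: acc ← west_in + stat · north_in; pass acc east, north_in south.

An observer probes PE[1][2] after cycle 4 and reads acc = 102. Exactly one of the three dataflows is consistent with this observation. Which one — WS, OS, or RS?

WS [3×3] PE[1][2] across cycles:
  0: (1,2).acc=0  regs=<0,0>
  1: (1,2).acc=0  regs=<0,0>
  2: (1,2).acc=0  regs=<0,0>
  3: (1,2).acc=50  regs=<7,50>
  4: (1,2).acc=63  regs=<8,63>
OS [2×3] PE[1][2] across cycles:
  0: (1,2).acc=0  regs=<0,0>
  1: (1,2).acc=0  regs=<0,0>
  2: (1,2).acc=0  regs=<0,0>
  3: (1,2).acc=7  regs=<7,1>
  4: (1,2).acc=63  regs=<8,7>
RS [2×3] PE[1][2] across cycles:
  0: (1,2).acc=0  regs=<0,0>
  1: (1,2).acc=0  regs=<0,0>
  2: (1,2).acc=0  regs=<0,0>
  3: (1,2).acc=84  regs=<84,4>
  4: (1,2).acc=102  regs=<102,2>

dataflow = RS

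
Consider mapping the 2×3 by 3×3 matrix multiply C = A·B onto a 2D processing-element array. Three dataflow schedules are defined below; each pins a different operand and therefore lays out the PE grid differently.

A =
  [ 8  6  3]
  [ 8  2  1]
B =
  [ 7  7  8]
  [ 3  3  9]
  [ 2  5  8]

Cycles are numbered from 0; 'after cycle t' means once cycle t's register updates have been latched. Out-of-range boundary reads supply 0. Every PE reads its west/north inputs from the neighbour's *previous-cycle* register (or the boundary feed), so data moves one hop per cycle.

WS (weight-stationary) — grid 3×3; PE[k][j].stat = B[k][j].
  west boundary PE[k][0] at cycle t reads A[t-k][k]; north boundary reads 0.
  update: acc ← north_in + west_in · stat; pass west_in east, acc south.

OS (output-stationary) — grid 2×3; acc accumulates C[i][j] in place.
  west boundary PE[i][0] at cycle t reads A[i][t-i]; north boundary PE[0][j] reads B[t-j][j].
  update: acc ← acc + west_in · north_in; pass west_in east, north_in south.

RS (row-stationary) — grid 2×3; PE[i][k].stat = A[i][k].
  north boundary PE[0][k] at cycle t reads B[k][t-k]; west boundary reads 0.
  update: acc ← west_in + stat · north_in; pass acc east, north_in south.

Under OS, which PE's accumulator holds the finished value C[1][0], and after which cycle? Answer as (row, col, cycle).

(row, col, cycle) = (1, 0, 3)

Under OS, C[1][0] lands at PE[1][0]:
  cycle 0: PE[1][0] → acc 0, east 0, south 0
  cycle 1: PE[1][0] → acc 56, east 8, south 7
  cycle 2: PE[1][0] → acc 62, east 2, south 3
  cycle 3: PE[1][0] → acc 64, east 1, south 2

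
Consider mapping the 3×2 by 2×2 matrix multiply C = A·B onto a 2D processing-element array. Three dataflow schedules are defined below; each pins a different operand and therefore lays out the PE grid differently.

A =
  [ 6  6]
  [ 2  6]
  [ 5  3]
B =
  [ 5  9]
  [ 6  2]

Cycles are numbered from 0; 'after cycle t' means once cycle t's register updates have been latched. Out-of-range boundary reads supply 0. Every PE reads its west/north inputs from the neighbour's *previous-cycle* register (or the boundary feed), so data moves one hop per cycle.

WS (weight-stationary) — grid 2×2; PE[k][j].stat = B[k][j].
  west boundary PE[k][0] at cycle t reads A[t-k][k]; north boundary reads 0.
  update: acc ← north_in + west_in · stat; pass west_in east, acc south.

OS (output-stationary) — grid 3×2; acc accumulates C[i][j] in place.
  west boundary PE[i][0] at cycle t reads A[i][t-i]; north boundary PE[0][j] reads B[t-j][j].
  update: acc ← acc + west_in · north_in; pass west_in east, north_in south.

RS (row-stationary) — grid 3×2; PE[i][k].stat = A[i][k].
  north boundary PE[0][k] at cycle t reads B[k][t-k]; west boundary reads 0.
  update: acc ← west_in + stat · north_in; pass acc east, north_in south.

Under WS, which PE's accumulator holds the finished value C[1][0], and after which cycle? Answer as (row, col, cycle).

(row, col, cycle) = (1, 0, 2)

WS: C[1][0] accumulates in PE[1][0]:
  t=0 PE[1][0]: acc=0 h=0 v=0
  t=1 PE[1][0]: acc=66 h=6 v=66
  t=2 PE[1][0]: acc=46 h=6 v=46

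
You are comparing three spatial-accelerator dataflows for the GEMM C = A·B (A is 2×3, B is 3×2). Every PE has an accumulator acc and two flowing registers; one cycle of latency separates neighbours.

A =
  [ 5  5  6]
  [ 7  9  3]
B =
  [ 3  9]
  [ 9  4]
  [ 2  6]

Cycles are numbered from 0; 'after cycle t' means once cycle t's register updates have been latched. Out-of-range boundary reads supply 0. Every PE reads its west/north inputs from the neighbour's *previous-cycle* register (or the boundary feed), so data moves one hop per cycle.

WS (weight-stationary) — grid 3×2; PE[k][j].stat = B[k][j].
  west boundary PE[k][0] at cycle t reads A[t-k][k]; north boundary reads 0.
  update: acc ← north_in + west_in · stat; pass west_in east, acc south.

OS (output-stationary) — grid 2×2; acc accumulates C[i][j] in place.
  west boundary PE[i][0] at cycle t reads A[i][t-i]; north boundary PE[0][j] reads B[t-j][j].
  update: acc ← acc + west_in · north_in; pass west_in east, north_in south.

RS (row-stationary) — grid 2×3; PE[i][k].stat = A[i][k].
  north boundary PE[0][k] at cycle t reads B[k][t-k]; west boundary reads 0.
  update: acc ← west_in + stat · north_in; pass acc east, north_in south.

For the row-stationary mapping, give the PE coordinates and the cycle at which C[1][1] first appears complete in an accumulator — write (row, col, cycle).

Under RS, C[1][1] lands at PE[1][2]:
  0: (1,2).acc=0  regs=<0,0>
  1: (1,2).acc=0  regs=<0,0>
  2: (1,2).acc=0  regs=<0,0>
  3: (1,2).acc=108  regs=<108,2>
  4: (1,2).acc=117  regs=<117,6>

(row, col, cycle) = (1, 2, 4)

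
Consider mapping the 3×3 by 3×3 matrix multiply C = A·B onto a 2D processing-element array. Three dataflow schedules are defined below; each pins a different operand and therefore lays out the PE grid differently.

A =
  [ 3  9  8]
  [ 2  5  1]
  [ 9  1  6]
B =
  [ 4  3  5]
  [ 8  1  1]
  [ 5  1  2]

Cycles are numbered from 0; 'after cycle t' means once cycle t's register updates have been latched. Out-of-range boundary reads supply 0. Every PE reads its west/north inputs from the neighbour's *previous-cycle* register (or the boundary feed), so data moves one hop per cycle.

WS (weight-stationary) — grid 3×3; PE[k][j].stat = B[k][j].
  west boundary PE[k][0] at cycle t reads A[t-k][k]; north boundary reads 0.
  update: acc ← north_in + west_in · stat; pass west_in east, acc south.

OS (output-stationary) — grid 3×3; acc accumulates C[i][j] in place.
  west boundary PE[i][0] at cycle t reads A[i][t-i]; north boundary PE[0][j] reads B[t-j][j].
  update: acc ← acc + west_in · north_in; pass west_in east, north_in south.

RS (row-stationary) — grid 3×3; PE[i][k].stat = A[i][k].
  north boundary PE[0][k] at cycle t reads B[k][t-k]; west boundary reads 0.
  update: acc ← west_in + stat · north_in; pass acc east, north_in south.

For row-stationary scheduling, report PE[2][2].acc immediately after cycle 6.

PE[2][2].acc = 58

RS 3×3: PE[2][2] cycle-by-cycle (with neighbour feeds):
  0: (1,2).acc=0  regs=<0,0>
  0: (2,1).acc=0  regs=<0,0>
  0: (2,2).acc=0  regs=<0,0>
  1: (1,2).acc=0  regs=<0,0>
  1: (2,1).acc=0  regs=<0,0>
  1: (2,2).acc=0  regs=<0,0>
  2: (1,2).acc=0  regs=<0,0>
  2: (2,1).acc=0  regs=<0,0>
  2: (2,2).acc=0  regs=<0,0>
  3: (1,2).acc=53  regs=<53,5>
  3: (2,1).acc=44  regs=<44,8>
  3: (2,2).acc=0  regs=<0,0>
  4: (1,2).acc=12  regs=<12,1>
  4: (2,1).acc=28  regs=<28,1>
  4: (2,2).acc=74  regs=<74,5>
  5: (1,2).acc=17  regs=<17,2>
  5: (2,1).acc=46  regs=<46,1>
  5: (2,2).acc=34  regs=<34,1>
  6: (1,2).acc=0  regs=<0,0>
  6: (2,1).acc=0  regs=<0,0>
  6: (2,2).acc=58  regs=<58,2>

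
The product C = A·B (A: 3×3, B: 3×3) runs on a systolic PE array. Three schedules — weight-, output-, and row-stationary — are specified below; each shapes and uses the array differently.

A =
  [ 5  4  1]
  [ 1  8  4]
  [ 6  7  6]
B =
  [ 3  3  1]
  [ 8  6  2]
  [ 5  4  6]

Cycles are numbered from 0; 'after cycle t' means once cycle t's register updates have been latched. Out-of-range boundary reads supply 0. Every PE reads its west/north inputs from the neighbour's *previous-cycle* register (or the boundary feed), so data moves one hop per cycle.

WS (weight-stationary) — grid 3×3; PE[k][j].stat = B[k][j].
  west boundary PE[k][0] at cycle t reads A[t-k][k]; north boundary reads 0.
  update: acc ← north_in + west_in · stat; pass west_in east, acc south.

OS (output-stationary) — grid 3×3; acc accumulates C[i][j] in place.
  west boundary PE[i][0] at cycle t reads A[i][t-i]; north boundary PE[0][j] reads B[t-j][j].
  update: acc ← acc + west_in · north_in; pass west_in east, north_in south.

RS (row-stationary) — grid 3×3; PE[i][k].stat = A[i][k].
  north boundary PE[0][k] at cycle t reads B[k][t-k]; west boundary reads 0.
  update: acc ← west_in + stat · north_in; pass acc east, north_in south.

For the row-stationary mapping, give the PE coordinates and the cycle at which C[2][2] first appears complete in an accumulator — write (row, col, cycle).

RS: C[2][2] accumulates in PE[2][2]:
  after 0 — PE[2][2] acc=0, pass-E 0, pass-S 0
  after 1 — PE[2][2] acc=0, pass-E 0, pass-S 0
  after 2 — PE[2][2] acc=0, pass-E 0, pass-S 0
  after 3 — PE[2][2] acc=0, pass-E 0, pass-S 0
  after 4 — PE[2][2] acc=104, pass-E 104, pass-S 5
  after 5 — PE[2][2] acc=84, pass-E 84, pass-S 4
  after 6 — PE[2][2] acc=56, pass-E 56, pass-S 6

(row, col, cycle) = (2, 2, 6)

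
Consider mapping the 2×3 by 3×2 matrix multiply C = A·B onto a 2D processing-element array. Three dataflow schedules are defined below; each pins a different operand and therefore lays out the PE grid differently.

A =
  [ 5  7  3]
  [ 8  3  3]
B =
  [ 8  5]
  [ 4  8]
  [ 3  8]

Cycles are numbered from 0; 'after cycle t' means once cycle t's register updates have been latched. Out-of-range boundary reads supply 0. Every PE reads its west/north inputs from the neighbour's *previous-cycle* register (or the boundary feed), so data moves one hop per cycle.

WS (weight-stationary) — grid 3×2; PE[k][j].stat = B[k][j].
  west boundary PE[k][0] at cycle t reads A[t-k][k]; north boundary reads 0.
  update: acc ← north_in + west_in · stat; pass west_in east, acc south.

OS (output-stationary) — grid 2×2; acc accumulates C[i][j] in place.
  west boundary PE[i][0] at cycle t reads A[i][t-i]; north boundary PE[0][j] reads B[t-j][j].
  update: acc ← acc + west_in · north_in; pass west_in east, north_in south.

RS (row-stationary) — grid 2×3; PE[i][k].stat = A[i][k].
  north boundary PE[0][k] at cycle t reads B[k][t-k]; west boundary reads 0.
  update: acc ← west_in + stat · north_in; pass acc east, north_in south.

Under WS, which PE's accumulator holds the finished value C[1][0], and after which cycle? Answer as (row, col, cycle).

(row, col, cycle) = (2, 0, 3)

WS — PE[2][0] is where C[1][0] collects:
  @0  [2,0]  acc 0  |  →0  ↓0
  @1  [2,0]  acc 0  |  →0  ↓0
  @2  [2,0]  acc 77  |  →3  ↓77
  @3  [2,0]  acc 85  |  →3  ↓85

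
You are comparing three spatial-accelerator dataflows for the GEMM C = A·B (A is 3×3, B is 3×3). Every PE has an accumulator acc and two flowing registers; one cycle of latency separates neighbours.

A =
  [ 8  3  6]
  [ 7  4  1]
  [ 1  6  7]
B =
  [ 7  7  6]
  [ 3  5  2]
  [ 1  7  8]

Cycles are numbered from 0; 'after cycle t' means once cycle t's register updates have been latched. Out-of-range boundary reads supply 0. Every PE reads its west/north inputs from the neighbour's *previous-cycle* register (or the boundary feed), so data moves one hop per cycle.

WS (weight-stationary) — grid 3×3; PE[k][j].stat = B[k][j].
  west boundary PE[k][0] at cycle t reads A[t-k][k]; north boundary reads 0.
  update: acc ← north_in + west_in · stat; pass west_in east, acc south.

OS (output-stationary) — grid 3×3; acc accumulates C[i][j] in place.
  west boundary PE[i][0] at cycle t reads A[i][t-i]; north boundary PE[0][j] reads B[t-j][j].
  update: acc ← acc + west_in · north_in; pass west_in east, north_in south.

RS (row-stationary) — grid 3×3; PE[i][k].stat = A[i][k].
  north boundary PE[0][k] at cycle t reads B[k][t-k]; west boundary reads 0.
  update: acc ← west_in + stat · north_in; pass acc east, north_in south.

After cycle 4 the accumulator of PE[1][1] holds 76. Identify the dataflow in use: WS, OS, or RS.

Under WS (3×3), PE[1][1]:
  c0 r1c1: 0 / 0 / 0
  c1 r1c1: 0 / 0 / 0
  c2 r1c1: 71 / 3 / 71
  c3 r1c1: 69 / 4 / 69
  c4 r1c1: 37 / 6 / 37
Under OS (3×3), PE[1][1]:
  c0 r1c1: 0 / 0 / 0
  c1 r1c1: 0 / 0 / 0
  c2 r1c1: 49 / 7 / 7
  c3 r1c1: 69 / 4 / 5
  c4 r1c1: 76 / 1 / 7
Under RS (3×3), PE[1][1]:
  c0 r1c1: 0 / 0 / 0
  c1 r1c1: 0 / 0 / 0
  c2 r1c1: 61 / 61 / 3
  c3 r1c1: 69 / 69 / 5
  c4 r1c1: 50 / 50 / 2

dataflow = OS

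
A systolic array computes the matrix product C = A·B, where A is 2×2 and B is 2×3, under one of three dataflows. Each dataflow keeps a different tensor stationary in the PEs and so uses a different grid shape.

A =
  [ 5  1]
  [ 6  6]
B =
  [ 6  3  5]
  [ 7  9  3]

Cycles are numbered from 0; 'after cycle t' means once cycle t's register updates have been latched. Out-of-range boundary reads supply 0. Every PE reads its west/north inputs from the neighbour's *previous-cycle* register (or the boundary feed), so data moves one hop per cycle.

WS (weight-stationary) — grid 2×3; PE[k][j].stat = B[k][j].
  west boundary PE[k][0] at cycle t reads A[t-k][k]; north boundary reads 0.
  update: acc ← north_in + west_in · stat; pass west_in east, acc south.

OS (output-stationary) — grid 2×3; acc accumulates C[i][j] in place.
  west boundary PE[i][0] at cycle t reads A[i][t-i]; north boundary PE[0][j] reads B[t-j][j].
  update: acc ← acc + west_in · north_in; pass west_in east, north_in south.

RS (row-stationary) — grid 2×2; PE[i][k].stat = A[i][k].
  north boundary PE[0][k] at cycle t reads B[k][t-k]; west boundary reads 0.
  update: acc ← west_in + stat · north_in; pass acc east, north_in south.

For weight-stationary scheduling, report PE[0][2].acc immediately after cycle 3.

PE[0][2].acc = 30

WS on a 2×3 grid — tracing PE[0][2] and its feeders:
  @0  [0,1]  acc 0  |  →0  ↓0
  @0  [0,2]  acc 0  |  →0  ↓0
  @1  [0,1]  acc 15  |  →5  ↓15
  @1  [0,2]  acc 0  |  →0  ↓0
  @2  [0,1]  acc 18  |  →6  ↓18
  @2  [0,2]  acc 25  |  →5  ↓25
  @3  [0,1]  acc 0  |  →0  ↓0
  @3  [0,2]  acc 30  |  →6  ↓30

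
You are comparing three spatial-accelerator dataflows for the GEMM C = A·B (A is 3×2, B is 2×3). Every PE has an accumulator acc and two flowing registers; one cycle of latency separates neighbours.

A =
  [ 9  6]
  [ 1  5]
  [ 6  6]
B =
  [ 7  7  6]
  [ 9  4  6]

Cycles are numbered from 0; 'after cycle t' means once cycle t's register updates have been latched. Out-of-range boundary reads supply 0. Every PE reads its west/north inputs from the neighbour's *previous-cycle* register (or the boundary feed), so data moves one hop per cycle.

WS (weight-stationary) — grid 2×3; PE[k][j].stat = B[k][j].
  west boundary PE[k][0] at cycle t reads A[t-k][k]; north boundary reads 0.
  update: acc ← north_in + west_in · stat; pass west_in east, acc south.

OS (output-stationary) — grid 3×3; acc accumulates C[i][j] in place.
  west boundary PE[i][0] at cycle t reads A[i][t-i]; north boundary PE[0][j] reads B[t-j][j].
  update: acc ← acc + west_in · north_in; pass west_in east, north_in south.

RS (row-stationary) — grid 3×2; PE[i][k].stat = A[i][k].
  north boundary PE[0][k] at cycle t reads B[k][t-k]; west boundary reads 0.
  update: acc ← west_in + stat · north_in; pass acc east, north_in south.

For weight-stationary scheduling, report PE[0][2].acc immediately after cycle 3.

WS 2×3: PE[0][2] cycle-by-cycle (with neighbour feeds):
  t=0 PE[0][1]: acc=0 h=0 v=0
  t=0 PE[0][2]: acc=0 h=0 v=0
  t=1 PE[0][1]: acc=63 h=9 v=63
  t=1 PE[0][2]: acc=0 h=0 v=0
  t=2 PE[0][1]: acc=7 h=1 v=7
  t=2 PE[0][2]: acc=54 h=9 v=54
  t=3 PE[0][1]: acc=42 h=6 v=42
  t=3 PE[0][2]: acc=6 h=1 v=6

PE[0][2].acc = 6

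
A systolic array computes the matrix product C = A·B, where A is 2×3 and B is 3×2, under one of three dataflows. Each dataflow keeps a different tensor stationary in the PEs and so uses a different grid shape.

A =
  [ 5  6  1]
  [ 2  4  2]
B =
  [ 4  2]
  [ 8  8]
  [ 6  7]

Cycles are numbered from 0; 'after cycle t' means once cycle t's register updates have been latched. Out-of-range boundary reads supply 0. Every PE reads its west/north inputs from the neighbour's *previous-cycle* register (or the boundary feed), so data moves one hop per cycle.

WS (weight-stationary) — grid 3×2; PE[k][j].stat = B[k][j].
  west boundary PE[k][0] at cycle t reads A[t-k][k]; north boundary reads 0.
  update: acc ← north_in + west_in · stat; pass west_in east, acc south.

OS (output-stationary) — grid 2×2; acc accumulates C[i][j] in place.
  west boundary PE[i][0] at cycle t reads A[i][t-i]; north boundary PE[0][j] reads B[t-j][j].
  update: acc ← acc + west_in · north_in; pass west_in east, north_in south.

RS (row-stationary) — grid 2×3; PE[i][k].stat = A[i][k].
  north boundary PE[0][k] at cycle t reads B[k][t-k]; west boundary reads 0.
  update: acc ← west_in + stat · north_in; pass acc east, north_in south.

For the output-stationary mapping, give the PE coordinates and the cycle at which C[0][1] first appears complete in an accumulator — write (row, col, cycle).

OS — PE[0][1] is where C[0][1] collects:
  step 0 · PE0,1: acc=0; fwd→0 fwd↓0
  step 1 · PE0,1: acc=10; fwd→5 fwd↓2
  step 2 · PE0,1: acc=58; fwd→6 fwd↓8
  step 3 · PE0,1: acc=65; fwd→1 fwd↓7

(row, col, cycle) = (0, 1, 3)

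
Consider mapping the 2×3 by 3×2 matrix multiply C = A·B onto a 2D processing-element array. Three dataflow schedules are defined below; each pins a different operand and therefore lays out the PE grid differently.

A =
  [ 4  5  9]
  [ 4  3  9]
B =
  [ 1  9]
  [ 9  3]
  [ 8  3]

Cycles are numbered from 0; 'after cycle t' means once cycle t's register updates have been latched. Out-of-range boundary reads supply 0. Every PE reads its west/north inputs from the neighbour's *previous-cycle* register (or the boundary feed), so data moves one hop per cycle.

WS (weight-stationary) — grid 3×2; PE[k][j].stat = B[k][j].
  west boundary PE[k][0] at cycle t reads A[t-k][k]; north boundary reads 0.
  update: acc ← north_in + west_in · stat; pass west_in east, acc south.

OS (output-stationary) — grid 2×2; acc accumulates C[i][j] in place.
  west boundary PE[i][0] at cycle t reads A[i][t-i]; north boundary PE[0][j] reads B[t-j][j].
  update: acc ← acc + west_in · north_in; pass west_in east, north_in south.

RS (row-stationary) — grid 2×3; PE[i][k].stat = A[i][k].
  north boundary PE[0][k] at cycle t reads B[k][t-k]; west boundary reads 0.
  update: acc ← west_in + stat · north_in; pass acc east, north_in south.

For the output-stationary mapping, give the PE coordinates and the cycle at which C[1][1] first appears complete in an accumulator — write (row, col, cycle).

Under OS, C[1][1] lands at PE[1][1]:
  cycle 0: PE[1][1] → acc 0, east 0, south 0
  cycle 1: PE[1][1] → acc 0, east 0, south 0
  cycle 2: PE[1][1] → acc 36, east 4, south 9
  cycle 3: PE[1][1] → acc 45, east 3, south 3
  cycle 4: PE[1][1] → acc 72, east 9, south 3

(row, col, cycle) = (1, 1, 4)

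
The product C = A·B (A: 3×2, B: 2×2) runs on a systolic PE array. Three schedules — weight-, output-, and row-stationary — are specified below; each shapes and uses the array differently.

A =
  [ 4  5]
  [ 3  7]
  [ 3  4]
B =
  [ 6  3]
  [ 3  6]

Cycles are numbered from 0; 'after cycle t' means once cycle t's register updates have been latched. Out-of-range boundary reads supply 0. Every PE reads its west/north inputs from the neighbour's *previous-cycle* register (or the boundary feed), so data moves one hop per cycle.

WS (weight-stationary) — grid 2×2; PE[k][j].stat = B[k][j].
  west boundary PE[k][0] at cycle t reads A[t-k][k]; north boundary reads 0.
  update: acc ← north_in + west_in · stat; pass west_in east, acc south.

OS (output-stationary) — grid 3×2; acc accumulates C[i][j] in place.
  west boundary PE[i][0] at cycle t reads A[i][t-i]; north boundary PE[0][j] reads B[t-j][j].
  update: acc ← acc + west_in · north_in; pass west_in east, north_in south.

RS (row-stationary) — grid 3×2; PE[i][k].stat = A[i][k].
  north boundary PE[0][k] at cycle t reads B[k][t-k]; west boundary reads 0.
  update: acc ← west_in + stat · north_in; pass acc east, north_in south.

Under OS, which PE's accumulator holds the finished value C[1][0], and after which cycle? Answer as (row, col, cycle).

(row, col, cycle) = (1, 0, 2)

OS — PE[1][0] is where C[1][0] collects:
  cycle 0: PE[1][0] → acc 0, east 0, south 0
  cycle 1: PE[1][0] → acc 18, east 3, south 6
  cycle 2: PE[1][0] → acc 39, east 7, south 3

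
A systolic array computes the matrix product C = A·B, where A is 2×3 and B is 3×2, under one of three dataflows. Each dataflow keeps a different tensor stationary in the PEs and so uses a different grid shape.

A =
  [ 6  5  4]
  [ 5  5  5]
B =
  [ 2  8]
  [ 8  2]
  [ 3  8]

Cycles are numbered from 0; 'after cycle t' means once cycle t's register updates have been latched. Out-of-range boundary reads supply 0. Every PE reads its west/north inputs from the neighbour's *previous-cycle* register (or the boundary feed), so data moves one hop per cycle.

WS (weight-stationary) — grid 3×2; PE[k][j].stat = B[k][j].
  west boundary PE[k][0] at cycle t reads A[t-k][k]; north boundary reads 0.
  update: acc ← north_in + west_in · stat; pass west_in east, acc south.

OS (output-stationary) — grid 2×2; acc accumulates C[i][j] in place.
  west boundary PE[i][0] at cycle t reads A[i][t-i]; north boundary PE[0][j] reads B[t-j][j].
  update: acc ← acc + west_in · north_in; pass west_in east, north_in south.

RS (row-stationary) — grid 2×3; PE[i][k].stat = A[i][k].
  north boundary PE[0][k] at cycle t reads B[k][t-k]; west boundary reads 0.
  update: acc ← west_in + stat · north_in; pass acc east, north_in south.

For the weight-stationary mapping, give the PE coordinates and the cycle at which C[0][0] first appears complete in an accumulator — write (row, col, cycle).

WS — PE[2][0] is where C[0][0] collects:
  0: (2,0).acc=0  regs=<0,0>
  1: (2,0).acc=0  regs=<0,0>
  2: (2,0).acc=64  regs=<4,64>

(row, col, cycle) = (2, 0, 2)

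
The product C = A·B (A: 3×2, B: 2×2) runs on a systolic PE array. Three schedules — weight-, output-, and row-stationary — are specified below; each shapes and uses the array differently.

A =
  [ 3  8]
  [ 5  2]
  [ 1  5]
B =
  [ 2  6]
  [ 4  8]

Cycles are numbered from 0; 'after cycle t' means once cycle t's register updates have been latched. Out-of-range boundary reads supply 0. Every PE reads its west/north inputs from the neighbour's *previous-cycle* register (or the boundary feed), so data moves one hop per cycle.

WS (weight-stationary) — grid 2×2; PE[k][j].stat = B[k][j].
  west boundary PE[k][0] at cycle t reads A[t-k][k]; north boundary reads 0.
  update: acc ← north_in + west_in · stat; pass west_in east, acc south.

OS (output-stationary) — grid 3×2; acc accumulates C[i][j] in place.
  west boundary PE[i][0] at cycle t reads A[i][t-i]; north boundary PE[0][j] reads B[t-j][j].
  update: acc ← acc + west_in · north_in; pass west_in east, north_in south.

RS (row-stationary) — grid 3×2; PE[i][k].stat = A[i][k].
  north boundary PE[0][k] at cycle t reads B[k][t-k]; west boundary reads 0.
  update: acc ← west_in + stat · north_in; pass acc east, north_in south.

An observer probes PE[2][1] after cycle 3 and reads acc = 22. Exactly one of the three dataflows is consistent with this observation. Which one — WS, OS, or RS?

dataflow = RS

WS: PE[2][1] is outside its 2×2 grid.
Under OS (3×2), PE[2][1]:
  t=0 PE[2][1]: acc=0 h=0 v=0
  t=1 PE[2][1]: acc=0 h=0 v=0
  t=2 PE[2][1]: acc=0 h=0 v=0
  t=3 PE[2][1]: acc=6 h=1 v=6
Under RS (3×2), PE[2][1]:
  t=0 PE[2][1]: acc=0 h=0 v=0
  t=1 PE[2][1]: acc=0 h=0 v=0
  t=2 PE[2][1]: acc=0 h=0 v=0
  t=3 PE[2][1]: acc=22 h=22 v=4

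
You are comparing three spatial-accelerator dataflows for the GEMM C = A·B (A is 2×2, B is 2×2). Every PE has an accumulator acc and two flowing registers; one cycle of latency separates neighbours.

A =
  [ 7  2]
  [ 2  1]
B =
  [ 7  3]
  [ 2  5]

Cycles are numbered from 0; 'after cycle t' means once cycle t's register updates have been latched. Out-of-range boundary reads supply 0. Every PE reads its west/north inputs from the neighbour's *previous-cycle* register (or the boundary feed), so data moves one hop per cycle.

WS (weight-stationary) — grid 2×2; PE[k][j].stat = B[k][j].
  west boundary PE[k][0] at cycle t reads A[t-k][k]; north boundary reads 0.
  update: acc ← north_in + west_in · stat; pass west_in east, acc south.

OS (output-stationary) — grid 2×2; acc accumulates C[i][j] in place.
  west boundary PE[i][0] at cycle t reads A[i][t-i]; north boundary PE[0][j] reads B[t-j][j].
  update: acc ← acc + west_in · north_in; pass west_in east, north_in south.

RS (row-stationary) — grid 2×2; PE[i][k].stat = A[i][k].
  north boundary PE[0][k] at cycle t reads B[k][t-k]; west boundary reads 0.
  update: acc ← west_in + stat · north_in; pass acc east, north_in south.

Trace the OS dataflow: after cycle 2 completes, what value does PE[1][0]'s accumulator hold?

PE[1][0].acc = 16

OS (2×2). Following PE[1][0] plus its west/north inputs:
  @0  [0,0]  acc 49  |  →7  ↓7
  @0  [1,0]  acc 0  |  →0  ↓0
  @1  [0,0]  acc 53  |  →2  ↓2
  @1  [1,0]  acc 14  |  →2  ↓7
  @2  [0,0]  acc 53  |  →0  ↓0
  @2  [1,0]  acc 16  |  →1  ↓2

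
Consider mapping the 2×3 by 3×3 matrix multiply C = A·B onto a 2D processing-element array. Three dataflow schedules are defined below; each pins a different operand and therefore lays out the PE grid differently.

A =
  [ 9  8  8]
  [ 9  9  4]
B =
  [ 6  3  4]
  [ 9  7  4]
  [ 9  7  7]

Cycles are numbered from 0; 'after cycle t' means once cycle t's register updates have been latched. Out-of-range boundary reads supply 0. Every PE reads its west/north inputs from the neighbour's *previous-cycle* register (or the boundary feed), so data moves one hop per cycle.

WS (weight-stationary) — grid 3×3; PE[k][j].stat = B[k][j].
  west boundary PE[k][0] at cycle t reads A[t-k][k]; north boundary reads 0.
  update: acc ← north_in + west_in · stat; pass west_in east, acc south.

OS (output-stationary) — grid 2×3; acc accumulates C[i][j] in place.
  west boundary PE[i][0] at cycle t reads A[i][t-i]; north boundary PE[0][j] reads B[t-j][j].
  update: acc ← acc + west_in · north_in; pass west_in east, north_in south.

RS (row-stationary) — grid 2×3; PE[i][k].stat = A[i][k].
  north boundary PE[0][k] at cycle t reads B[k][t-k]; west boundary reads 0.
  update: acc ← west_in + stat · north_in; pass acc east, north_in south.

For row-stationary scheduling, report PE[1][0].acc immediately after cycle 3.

PE[1][0].acc = 36

RS 2×3: PE[1][0] cycle-by-cycle (with neighbour feeds):
  cycle 0: PE[0][0] → acc 54, east 54, south 6
  cycle 0: PE[1][0] → acc 0, east 0, south 0
  cycle 1: PE[0][0] → acc 27, east 27, south 3
  cycle 1: PE[1][0] → acc 54, east 54, south 6
  cycle 2: PE[0][0] → acc 36, east 36, south 4
  cycle 2: PE[1][0] → acc 27, east 27, south 3
  cycle 3: PE[0][0] → acc 0, east 0, south 0
  cycle 3: PE[1][0] → acc 36, east 36, south 4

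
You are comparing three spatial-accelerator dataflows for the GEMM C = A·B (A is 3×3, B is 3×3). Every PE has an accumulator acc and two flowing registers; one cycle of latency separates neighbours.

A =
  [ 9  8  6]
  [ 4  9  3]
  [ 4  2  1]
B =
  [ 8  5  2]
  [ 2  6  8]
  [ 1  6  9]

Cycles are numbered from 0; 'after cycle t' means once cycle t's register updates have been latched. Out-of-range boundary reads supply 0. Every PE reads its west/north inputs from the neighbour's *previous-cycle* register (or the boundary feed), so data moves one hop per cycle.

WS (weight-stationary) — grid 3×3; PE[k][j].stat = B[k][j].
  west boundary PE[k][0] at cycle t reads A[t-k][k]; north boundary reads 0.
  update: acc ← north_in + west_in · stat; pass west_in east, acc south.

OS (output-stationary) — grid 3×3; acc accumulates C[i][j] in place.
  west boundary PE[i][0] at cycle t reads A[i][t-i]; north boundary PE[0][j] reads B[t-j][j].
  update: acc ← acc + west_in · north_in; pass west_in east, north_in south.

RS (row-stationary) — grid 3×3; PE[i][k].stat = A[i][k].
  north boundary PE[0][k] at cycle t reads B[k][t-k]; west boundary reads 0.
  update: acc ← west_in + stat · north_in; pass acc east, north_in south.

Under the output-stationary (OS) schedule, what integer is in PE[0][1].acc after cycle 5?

OS (3×3). Following PE[0][1] plus its west/north inputs:
  [0] (0,0) acc=72 (h:9 v:8)
  [0] (0,1) acc=0 (h:0 v:0)
  [1] (0,0) acc=88 (h:8 v:2)
  [1] (0,1) acc=45 (h:9 v:5)
  [2] (0,0) acc=94 (h:6 v:1)
  [2] (0,1) acc=93 (h:8 v:6)
  [3] (0,0) acc=94 (h:0 v:0)
  [3] (0,1) acc=129 (h:6 v:6)
  [4] (0,0) acc=94 (h:0 v:0)
  [4] (0,1) acc=129 (h:0 v:0)
  [5] (0,0) acc=94 (h:0 v:0)
  [5] (0,1) acc=129 (h:0 v:0)

PE[0][1].acc = 129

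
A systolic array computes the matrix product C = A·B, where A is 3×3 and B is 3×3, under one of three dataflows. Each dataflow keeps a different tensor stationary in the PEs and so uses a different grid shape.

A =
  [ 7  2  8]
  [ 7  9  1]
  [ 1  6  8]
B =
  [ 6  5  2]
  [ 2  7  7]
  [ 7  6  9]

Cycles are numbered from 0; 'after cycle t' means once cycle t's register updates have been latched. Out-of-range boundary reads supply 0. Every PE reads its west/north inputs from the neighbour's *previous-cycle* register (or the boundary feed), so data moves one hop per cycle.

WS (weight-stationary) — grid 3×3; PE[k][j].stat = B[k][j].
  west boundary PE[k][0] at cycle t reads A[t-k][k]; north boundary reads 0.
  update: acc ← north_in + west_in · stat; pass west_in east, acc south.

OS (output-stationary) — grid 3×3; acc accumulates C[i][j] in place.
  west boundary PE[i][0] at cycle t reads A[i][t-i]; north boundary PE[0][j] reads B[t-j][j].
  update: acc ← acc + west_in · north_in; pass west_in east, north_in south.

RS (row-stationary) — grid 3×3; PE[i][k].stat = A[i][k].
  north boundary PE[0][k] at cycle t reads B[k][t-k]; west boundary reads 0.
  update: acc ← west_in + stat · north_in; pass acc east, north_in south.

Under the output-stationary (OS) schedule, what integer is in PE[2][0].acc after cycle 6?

Tracing OS — 3×3 array, target PE[2][0]:
  @0  [1,0]  acc 0  |  →0  ↓0
  @0  [2,0]  acc 0  |  →0  ↓0
  @1  [1,0]  acc 42  |  →7  ↓6
  @1  [2,0]  acc 0  |  →0  ↓0
  @2  [1,0]  acc 60  |  →9  ↓2
  @2  [2,0]  acc 6  |  →1  ↓6
  @3  [1,0]  acc 67  |  →1  ↓7
  @3  [2,0]  acc 18  |  →6  ↓2
  @4  [1,0]  acc 67  |  →0  ↓0
  @4  [2,0]  acc 74  |  →8  ↓7
  @5  [1,0]  acc 67  |  →0  ↓0
  @5  [2,0]  acc 74  |  →0  ↓0
  @6  [1,0]  acc 67  |  →0  ↓0
  @6  [2,0]  acc 74  |  →0  ↓0

PE[2][0].acc = 74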